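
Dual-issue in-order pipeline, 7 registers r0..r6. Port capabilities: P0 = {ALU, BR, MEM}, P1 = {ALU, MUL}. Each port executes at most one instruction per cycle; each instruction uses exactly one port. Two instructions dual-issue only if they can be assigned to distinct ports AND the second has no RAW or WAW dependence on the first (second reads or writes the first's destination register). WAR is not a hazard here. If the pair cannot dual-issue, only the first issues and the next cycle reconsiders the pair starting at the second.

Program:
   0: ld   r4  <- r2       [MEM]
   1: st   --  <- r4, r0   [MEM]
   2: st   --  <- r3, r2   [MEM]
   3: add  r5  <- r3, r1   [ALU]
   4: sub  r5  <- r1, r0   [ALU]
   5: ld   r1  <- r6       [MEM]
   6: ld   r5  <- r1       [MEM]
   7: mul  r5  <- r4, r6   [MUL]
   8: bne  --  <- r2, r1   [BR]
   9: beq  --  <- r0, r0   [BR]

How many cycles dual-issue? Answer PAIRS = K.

0. ld @i0  | no-port MEM/MEM
1. st @i1  | no-port MEM/MEM
2. st;add @i2+i3  | dual
3. sub;ld @i4+i5  | dual
4. ld @i6  | WAW r5
5. mul;bne @i7+i8  | dual
6. beq @i9  | tail

PAIRS = 3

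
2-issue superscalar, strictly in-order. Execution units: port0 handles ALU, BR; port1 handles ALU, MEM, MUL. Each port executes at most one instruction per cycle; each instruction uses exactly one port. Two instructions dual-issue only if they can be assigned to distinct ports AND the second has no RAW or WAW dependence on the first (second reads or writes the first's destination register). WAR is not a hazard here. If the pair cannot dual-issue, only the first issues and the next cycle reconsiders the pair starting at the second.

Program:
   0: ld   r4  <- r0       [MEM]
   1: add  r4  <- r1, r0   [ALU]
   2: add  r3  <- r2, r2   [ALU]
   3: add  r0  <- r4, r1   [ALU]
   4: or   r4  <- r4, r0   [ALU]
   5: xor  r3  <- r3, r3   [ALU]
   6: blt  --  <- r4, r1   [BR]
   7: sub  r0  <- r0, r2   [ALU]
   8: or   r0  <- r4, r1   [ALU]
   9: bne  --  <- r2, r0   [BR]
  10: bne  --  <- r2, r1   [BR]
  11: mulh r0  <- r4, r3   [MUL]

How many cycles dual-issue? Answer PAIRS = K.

PAIRS = 4

0. ld @i0  | WAW r4
1. add add @i1/i2  | 2-wide
2. add @i3  | RAW r0
3. or xor @i4/i5  | 2-wide
4. blt sub @i6/i7  | 2-wide
5. or @i8  | RAW r0
6. bne @i9  | no-port BR/BR
7. bne mulh @i10/i11  | 2-wide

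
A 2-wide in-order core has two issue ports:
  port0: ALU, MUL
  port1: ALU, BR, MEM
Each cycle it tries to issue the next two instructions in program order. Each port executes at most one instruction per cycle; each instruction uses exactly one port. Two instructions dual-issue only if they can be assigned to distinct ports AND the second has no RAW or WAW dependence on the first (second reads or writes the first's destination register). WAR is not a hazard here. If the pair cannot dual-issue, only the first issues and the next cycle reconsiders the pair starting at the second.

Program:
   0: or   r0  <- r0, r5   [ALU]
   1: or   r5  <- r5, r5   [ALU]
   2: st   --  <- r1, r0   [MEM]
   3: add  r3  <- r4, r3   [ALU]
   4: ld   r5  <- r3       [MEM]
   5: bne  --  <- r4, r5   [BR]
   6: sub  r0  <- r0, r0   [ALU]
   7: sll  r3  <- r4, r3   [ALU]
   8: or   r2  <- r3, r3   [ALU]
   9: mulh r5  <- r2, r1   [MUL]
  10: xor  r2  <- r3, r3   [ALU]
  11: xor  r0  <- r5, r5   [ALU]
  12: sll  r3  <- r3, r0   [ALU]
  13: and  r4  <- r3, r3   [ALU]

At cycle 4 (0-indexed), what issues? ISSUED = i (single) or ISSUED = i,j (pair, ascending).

[0] i0+i1  or+or  -- pair
[1] i2+i3  st+add  -- pair
[2] i4  ld  -- no-port MEM/BR
[3] i5+i6  bne+sub  -- pair
[4] i7  sll  -- RAW r3
[5] i8  or  -- RAW r2
[6] i9+i10  mulh+xor  -- pair
[7] i11  xor  -- RAW r0
[8] i12  sll  -- RAW r3
[9] i13  and  -- tail

ISSUED = 7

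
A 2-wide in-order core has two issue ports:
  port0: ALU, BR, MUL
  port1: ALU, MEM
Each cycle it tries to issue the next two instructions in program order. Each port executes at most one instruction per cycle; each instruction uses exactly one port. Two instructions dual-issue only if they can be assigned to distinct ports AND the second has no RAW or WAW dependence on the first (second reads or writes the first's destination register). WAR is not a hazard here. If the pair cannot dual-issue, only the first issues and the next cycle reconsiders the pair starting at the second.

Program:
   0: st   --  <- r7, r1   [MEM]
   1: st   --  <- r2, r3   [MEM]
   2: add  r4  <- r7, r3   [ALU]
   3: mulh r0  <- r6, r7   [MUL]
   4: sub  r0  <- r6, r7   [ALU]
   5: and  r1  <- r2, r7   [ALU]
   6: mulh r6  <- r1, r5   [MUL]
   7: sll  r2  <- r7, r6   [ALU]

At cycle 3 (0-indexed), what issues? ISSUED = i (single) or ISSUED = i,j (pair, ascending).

ISSUED = 4,5

c0: i0 st  no-port MEM/MEM
c1: i1+i2 st+add  pair
c2: i3 mulh  WAW r0
c3: i4+i5 sub+and  pair
c4: i6 mulh  RAW r6
c5: i7 sll  tail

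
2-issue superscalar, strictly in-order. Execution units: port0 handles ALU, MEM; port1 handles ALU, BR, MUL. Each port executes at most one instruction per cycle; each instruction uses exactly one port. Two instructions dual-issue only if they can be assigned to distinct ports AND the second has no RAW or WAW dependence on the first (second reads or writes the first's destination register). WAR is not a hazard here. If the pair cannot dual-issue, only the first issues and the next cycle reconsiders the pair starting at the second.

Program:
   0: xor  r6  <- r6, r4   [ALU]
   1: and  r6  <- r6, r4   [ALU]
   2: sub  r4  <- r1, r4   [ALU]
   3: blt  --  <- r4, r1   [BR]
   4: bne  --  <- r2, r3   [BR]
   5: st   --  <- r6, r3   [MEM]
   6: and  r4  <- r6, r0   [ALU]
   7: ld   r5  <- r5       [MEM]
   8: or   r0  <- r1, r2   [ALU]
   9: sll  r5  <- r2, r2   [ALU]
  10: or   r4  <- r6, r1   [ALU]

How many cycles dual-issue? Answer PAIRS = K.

0. xor.ALU @i0  | RAW+WAW r6
1. and.ALU;sub.ALU @i1,i2  | 2-wide
2. blt.BR @i3  | no-port BR/BR
3. bne.BR;st.MEM @i4,i5  | 2-wide
4. and.ALU;ld.MEM @i6,i7  | 2-wide
5. or.ALU;sll.ALU @i8,i9  | 2-wide
6. or.ALU @i10  | tail

PAIRS = 4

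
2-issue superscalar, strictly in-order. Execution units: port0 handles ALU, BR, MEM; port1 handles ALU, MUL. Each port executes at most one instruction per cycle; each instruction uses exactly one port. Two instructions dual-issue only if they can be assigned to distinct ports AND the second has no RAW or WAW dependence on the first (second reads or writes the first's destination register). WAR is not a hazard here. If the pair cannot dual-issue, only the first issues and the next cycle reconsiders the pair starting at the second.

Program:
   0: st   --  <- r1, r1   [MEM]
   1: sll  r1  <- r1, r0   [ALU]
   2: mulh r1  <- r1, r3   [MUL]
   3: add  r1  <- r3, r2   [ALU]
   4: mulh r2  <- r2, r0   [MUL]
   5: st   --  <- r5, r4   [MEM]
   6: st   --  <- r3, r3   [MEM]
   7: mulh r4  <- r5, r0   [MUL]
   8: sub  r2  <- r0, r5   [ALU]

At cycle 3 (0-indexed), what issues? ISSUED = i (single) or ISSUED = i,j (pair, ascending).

[0] i0+i1  st sll  -- pair
[1] i2  mulh  -- WAW r1
[2] i3+i4  add mulh  -- pair
[3] i5  st  -- no-port MEM/MEM
[4] i6+i7  st mulh  -- pair
[5] i8  sub  -- tail

ISSUED = 5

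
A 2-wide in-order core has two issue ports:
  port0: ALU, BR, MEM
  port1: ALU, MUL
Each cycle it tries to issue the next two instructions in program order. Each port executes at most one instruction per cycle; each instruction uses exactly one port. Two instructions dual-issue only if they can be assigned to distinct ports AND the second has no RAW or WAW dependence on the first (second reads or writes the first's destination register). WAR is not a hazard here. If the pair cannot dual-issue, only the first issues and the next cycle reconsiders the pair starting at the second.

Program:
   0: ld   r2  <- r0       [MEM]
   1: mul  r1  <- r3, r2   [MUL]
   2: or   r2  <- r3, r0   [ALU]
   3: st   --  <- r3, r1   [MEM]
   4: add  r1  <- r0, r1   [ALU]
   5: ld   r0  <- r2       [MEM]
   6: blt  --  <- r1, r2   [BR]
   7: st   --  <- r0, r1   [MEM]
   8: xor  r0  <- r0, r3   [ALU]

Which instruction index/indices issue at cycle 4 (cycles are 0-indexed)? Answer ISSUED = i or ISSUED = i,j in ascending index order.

#0 head=0: ld i0 RAW r2
#1 head=1: mul+or i1,i2 pair
#2 head=3: st+add i3,i4 pair
#3 head=5: ld i5 no-port MEM/BR
#4 head=6: blt i6 no-port BR/MEM
#5 head=7: st+xor i7,i8 pair

ISSUED = 6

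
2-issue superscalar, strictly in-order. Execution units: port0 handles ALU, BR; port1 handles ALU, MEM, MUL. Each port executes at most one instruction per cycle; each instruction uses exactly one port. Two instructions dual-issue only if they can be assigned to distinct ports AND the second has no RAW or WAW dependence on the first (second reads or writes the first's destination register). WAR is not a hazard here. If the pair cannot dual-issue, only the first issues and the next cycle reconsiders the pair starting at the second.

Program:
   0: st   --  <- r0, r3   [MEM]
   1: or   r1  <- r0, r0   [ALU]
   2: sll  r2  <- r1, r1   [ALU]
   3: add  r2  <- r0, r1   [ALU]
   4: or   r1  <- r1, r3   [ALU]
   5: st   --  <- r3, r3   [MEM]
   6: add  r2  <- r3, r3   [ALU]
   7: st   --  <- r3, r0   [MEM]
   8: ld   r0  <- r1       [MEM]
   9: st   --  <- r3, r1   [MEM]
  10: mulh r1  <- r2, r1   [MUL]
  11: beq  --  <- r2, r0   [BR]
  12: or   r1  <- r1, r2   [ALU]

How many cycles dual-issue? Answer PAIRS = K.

#0 head=0: st.MEM or.ALU i0/i1 pair
#1 head=2: sll.ALU i2 WAW r2
#2 head=3: add.ALU or.ALU i3/i4 pair
#3 head=5: st.MEM add.ALU i5/i6 pair
#4 head=7: st.MEM i7 no-port MEM/MEM
#5 head=8: ld.MEM i8 no-port MEM/MEM
#6 head=9: st.MEM i9 no-port MEM/MUL
#7 head=10: mulh.MUL beq.BR i10/i11 pair
#8 head=12: or.ALU i12 tail

PAIRS = 4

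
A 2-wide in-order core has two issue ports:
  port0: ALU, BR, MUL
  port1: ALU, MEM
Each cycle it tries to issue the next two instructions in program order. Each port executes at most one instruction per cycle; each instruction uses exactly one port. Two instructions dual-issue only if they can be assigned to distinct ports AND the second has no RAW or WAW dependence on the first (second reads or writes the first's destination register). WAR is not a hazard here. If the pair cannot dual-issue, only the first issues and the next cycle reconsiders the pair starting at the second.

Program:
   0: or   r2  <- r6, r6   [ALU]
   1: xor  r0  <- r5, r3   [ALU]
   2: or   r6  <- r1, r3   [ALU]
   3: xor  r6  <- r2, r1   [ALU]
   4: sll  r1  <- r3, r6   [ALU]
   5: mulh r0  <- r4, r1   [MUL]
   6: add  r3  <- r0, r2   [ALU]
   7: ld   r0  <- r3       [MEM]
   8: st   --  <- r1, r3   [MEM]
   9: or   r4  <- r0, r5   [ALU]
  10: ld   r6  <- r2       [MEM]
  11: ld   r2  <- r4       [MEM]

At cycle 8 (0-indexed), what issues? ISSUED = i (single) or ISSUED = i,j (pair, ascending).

c0: i0,i1 or.ALU/xor.ALU  dual
c1: i2 or.ALU  WAW r6
c2: i3 xor.ALU  RAW r6
c3: i4 sll.ALU  RAW r1
c4: i5 mulh.MUL  RAW r0
c5: i6 add.ALU  RAW r3
c6: i7 ld.MEM  no-port MEM/MEM
c7: i8,i9 st.MEM/or.ALU  dual
c8: i10 ld.MEM  no-port MEM/MEM
c9: i11 ld.MEM  tail

ISSUED = 10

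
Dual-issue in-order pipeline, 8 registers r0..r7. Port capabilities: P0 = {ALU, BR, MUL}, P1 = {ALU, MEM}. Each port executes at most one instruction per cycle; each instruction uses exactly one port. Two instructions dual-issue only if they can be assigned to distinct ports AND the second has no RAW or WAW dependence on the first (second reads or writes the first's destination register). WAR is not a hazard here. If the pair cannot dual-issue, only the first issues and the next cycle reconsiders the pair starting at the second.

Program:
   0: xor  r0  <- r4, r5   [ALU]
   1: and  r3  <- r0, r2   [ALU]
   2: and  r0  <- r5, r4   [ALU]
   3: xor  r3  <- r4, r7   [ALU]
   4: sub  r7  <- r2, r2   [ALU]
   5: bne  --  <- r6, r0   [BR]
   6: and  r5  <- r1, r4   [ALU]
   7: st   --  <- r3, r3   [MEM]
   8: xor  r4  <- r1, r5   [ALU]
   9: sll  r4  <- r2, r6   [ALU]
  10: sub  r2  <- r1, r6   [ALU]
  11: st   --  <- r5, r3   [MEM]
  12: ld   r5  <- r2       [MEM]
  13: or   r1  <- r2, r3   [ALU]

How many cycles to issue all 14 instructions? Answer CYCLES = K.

CYCLES = 8

c0: i0 xor  RAW r0
c1: i1,i2 and/and  dual
c2: i3,i4 xor/sub  dual
c3: i5,i6 bne/and  dual
c4: i7,i8 st/xor  dual
c5: i9,i10 sll/sub  dual
c6: i11 st  no-port MEM/MEM
c7: i12,i13 ld/or  dual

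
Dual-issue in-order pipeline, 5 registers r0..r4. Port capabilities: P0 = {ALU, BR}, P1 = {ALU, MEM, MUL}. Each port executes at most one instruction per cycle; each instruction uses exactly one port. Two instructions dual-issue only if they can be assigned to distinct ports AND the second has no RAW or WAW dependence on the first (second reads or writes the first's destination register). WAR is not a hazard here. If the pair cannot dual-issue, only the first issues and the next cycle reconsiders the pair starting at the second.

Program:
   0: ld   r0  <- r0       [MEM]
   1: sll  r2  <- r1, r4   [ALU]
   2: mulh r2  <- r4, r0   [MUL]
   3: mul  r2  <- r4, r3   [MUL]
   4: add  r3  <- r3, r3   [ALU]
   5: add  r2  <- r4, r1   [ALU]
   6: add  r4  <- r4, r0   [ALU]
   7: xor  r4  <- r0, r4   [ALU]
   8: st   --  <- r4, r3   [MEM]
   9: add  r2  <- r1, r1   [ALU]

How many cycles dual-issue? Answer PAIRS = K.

PAIRS = 4

0. ld.MEM/sll.ALU @i0,i1  | dual
1. mulh.MUL @i2  | no-port MUL/MUL
2. mul.MUL/add.ALU @i3,i4  | dual
3. add.ALU/add.ALU @i5,i6  | dual
4. xor.ALU @i7  | RAW r4
5. st.MEM/add.ALU @i8,i9  | dual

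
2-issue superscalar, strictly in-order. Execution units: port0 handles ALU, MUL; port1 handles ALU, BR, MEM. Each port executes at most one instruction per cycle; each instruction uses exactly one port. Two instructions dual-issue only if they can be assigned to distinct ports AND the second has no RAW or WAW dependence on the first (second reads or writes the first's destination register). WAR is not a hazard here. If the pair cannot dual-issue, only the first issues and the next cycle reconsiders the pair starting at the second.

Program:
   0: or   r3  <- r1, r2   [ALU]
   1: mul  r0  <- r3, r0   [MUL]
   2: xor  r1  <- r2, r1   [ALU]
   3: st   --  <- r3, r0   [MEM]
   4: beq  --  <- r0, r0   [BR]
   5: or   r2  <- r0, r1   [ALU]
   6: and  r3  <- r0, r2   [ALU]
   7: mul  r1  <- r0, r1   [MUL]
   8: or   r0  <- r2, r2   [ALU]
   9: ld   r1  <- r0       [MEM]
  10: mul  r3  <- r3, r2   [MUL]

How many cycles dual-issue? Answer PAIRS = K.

PAIRS = 4

0. or.ALU @i0  | RAW r3
1. mul.MUL;xor.ALU @i1+i2  | 2-wide
2. st.MEM @i3  | no-port MEM/BR
3. beq.BR;or.ALU @i4+i5  | 2-wide
4. and.ALU;mul.MUL @i6+i7  | 2-wide
5. or.ALU @i8  | RAW r0
6. ld.MEM;mul.MUL @i9+i10  | 2-wide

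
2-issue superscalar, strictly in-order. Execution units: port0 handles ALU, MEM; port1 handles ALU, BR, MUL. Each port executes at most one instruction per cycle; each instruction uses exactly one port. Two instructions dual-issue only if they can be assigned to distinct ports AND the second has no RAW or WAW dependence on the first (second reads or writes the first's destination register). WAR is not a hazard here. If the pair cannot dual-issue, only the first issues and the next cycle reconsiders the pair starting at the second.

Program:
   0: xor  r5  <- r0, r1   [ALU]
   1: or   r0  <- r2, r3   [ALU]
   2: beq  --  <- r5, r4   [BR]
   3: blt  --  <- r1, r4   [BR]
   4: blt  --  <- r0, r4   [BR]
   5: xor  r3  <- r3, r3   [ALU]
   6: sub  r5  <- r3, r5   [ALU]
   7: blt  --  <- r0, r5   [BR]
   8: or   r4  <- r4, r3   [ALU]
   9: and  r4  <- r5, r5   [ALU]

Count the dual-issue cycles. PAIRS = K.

PAIRS = 3

c0: i0&i1 xor+or  dual
c1: i2 beq  no-port BR/BR
c2: i3 blt  no-port BR/BR
c3: i4&i5 blt+xor  dual
c4: i6 sub  RAW r5
c5: i7&i8 blt+or  dual
c6: i9 and  tail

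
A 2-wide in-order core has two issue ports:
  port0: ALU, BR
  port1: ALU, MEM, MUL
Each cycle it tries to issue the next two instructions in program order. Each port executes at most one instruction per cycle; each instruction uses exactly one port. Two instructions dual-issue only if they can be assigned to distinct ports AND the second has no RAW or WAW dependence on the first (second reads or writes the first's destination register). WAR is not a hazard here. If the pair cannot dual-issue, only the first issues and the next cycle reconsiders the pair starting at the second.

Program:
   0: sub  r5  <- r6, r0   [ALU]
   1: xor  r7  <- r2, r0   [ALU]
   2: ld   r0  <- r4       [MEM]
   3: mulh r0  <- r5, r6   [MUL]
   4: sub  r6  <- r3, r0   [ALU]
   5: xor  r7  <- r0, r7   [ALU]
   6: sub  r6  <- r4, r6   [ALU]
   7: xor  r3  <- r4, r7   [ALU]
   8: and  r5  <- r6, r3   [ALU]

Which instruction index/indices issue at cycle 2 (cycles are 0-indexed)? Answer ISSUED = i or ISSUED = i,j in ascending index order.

c0: i0,i1 sub+xor  pair
c1: i2 ld  no-port MEM/MUL
c2: i3 mulh  RAW r0
c3: i4,i5 sub+xor  pair
c4: i6,i7 sub+xor  pair
c5: i8 and  tail

ISSUED = 3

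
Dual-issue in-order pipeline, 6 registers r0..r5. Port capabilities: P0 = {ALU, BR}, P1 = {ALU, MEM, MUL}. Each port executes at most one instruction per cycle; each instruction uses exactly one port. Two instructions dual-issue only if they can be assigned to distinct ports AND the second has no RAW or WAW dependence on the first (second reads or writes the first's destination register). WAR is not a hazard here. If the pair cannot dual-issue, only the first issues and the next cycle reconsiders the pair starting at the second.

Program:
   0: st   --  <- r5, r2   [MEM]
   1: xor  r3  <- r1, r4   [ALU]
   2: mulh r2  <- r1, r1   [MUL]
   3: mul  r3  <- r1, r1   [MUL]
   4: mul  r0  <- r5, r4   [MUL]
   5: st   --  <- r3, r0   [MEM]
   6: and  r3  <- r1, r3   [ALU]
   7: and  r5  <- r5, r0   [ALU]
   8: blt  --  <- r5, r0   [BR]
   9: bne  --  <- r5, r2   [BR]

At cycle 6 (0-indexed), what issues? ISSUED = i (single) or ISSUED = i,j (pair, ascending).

ISSUED = 8

  cy0 -> i0/i1 (st.MEM/xor.ALU) 2-wide
  cy1 -> i2 (mulh.MUL) no-port MUL/MUL
  cy2 -> i3 (mul.MUL) no-port MUL/MUL
  cy3 -> i4 (mul.MUL) no-port MUL/MEM
  cy4 -> i5/i6 (st.MEM/and.ALU) 2-wide
  cy5 -> i7 (and.ALU) RAW r5
  cy6 -> i8 (blt.BR) no-port BR/BR
  cy7 -> i9 (bne.BR) tail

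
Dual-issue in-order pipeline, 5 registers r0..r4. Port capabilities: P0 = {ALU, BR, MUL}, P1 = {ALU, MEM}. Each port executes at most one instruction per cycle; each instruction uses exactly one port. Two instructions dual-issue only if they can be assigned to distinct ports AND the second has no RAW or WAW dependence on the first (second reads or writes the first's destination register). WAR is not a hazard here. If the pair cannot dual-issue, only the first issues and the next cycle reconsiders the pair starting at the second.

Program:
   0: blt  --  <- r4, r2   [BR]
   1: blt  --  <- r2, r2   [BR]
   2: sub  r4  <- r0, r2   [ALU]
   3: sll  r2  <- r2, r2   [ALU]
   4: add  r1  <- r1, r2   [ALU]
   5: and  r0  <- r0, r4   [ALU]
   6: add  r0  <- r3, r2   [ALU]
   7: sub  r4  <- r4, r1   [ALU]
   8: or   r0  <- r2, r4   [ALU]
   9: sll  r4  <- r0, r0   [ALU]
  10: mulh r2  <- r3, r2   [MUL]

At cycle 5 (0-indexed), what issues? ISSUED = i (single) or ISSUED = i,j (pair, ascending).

  cy0 -> i0 (blt) no-port BR/BR
  cy1 -> i1,i2 (blt;sub) pair
  cy2 -> i3 (sll) RAW r2
  cy3 -> i4,i5 (add;and) pair
  cy4 -> i6,i7 (add;sub) pair
  cy5 -> i8 (or) RAW r0
  cy6 -> i9,i10 (sll;mulh) pair

ISSUED = 8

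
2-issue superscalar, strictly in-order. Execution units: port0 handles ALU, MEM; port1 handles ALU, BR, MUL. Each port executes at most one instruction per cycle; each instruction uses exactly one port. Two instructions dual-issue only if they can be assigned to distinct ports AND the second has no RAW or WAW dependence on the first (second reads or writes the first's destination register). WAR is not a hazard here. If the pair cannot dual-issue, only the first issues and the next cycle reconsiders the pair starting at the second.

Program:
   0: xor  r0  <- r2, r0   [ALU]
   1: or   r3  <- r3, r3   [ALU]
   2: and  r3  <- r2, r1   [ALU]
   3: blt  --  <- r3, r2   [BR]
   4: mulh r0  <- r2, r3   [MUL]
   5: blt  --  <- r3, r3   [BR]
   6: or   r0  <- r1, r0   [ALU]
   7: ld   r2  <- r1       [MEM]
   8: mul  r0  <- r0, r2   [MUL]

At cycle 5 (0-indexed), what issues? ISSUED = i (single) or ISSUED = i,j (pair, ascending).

[0] i0+i1  xor+or  -- dual
[1] i2  and  -- RAW r3
[2] i3  blt  -- no-port BR/MUL
[3] i4  mulh  -- no-port MUL/BR
[4] i5+i6  blt+or  -- dual
[5] i7  ld  -- RAW r2
[6] i8  mul  -- tail

ISSUED = 7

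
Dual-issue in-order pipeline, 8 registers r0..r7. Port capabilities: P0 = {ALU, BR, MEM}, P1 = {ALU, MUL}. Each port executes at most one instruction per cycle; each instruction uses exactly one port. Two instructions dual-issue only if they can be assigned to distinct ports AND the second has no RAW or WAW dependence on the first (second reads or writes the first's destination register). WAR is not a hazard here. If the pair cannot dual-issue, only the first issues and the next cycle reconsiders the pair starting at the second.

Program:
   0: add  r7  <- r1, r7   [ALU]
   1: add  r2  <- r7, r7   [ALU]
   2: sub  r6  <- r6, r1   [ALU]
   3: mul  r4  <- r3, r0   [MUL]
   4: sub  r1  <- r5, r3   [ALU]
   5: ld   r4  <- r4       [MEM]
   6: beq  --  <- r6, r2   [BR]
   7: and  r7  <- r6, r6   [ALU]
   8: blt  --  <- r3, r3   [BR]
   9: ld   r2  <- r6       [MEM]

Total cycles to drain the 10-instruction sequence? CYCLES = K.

#0 head=0: add.ALU i0 RAW r7
#1 head=1: add.ALU;sub.ALU i1,i2 2-wide
#2 head=3: mul.MUL;sub.ALU i3,i4 2-wide
#3 head=5: ld.MEM i5 no-port MEM/BR
#4 head=6: beq.BR;and.ALU i6,i7 2-wide
#5 head=8: blt.BR i8 no-port BR/MEM
#6 head=9: ld.MEM i9 tail

CYCLES = 7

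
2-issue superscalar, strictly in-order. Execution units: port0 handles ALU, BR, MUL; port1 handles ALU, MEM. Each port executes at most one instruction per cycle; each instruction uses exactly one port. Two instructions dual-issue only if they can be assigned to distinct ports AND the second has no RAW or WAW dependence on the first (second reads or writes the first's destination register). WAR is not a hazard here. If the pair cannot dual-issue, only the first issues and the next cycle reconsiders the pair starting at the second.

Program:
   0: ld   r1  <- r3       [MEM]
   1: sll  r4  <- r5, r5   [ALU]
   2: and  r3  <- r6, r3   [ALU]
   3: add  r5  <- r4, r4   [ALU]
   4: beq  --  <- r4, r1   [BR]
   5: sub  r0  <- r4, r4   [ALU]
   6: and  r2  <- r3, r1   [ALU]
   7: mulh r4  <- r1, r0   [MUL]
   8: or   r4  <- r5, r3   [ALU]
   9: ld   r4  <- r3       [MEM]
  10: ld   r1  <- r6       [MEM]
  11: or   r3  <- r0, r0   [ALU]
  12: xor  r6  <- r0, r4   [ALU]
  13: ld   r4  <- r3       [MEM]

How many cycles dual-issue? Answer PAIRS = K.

#0 head=0: ld.MEM+sll.ALU i0+i1 pair
#1 head=2: and.ALU+add.ALU i2+i3 pair
#2 head=4: beq.BR+sub.ALU i4+i5 pair
#3 head=6: and.ALU+mulh.MUL i6+i7 pair
#4 head=8: or.ALU i8 WAW r4
#5 head=9: ld.MEM i9 no-port MEM/MEM
#6 head=10: ld.MEM+or.ALU i10+i11 pair
#7 head=12: xor.ALU+ld.MEM i12+i13 pair

PAIRS = 6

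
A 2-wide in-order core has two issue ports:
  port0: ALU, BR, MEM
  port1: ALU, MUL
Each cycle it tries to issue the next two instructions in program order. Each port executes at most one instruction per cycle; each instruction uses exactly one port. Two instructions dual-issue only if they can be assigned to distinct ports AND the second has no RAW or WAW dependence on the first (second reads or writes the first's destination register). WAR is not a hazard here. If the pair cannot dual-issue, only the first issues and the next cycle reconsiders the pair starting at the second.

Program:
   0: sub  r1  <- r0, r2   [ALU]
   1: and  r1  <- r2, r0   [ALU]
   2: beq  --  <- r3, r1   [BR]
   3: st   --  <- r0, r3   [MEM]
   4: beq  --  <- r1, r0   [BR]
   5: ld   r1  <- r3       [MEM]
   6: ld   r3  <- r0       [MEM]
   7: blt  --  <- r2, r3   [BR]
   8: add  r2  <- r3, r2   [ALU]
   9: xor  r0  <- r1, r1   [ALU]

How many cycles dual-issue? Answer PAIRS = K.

PAIRS = 1

t=0 i0:sub.ALU ; WAW r1
t=1 i1:and.ALU ; RAW r1
t=2 i2:beq.BR ; no-port BR/MEM
t=3 i3:st.MEM ; no-port MEM/BR
t=4 i4:beq.BR ; no-port BR/MEM
t=5 i5:ld.MEM ; no-port MEM/MEM
t=6 i6:ld.MEM ; no-port MEM/BR
t=7 i7+i8:blt.BR/add.ALU ; pair
t=8 i9:xor.ALU ; tail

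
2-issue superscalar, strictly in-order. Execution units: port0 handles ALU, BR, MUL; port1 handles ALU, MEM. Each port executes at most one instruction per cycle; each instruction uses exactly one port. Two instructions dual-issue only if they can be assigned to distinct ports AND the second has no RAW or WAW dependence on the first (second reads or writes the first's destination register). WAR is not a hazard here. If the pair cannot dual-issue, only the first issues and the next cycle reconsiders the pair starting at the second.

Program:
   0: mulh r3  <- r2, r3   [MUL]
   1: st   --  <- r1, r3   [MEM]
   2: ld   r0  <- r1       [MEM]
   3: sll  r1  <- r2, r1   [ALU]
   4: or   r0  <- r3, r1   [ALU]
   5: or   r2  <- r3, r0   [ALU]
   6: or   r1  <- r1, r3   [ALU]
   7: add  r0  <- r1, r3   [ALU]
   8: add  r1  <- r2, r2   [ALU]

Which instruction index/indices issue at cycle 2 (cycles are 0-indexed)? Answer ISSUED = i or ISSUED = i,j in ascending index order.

ISSUED = 2,3

0. mulh.MUL @i0  | RAW r3
1. st.MEM @i1  | no-port MEM/MEM
2. ld.MEM sll.ALU @i2+i3  | pair
3. or.ALU @i4  | RAW r0
4. or.ALU or.ALU @i5+i6  | pair
5. add.ALU add.ALU @i7+i8  | pair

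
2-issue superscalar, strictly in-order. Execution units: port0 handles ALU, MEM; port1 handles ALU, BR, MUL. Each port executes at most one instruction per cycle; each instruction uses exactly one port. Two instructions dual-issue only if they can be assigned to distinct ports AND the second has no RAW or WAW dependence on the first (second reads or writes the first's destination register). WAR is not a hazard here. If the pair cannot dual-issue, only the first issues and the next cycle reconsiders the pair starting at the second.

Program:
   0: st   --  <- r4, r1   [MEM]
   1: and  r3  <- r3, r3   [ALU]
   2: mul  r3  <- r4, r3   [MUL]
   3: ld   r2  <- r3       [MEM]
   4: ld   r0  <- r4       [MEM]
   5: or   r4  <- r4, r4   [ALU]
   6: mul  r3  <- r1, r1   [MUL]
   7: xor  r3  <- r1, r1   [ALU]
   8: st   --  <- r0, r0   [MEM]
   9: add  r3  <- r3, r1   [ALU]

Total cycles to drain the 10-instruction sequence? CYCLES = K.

c0: i0+i1 st/and  2-wide
c1: i2 mul  RAW r3
c2: i3 ld  no-port MEM/MEM
c3: i4+i5 ld/or  2-wide
c4: i6 mul  WAW r3
c5: i7+i8 xor/st  2-wide
c6: i9 add  tail

CYCLES = 7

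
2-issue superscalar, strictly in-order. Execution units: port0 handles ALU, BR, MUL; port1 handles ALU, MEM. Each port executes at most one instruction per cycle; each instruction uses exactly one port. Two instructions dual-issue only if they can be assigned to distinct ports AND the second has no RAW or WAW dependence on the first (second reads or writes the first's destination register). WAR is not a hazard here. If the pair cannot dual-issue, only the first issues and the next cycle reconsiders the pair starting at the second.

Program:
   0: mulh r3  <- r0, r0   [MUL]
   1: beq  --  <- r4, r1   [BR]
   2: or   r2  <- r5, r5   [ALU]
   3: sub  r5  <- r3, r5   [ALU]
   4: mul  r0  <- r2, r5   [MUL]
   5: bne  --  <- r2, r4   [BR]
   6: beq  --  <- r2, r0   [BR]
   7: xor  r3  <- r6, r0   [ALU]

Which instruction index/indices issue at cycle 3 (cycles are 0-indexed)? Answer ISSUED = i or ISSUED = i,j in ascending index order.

ISSUED = 4

0. mulh @i0  | no-port MUL/BR
1. beq+or @i1,i2  | 2-wide
2. sub @i3  | RAW r5
3. mul @i4  | no-port MUL/BR
4. bne @i5  | no-port BR/BR
5. beq+xor @i6,i7  | 2-wide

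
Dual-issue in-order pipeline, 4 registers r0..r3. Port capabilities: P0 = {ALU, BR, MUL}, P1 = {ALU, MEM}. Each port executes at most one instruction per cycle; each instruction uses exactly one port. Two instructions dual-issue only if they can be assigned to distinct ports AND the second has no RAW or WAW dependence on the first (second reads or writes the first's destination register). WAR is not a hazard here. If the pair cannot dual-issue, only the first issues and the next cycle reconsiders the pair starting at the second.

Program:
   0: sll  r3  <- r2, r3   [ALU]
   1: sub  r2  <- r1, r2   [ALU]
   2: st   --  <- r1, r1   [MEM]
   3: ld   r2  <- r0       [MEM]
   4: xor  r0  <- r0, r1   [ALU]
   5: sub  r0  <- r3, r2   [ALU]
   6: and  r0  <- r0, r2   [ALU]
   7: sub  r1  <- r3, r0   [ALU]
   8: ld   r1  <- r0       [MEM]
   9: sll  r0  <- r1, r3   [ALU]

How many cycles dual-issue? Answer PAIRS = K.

c0: i0,i1 sll sub  dual
c1: i2 st  no-port MEM/MEM
c2: i3,i4 ld xor  dual
c3: i5 sub  RAW+WAW r0
c4: i6 and  RAW r0
c5: i7 sub  WAW r1
c6: i8 ld  RAW r1
c7: i9 sll  tail

PAIRS = 2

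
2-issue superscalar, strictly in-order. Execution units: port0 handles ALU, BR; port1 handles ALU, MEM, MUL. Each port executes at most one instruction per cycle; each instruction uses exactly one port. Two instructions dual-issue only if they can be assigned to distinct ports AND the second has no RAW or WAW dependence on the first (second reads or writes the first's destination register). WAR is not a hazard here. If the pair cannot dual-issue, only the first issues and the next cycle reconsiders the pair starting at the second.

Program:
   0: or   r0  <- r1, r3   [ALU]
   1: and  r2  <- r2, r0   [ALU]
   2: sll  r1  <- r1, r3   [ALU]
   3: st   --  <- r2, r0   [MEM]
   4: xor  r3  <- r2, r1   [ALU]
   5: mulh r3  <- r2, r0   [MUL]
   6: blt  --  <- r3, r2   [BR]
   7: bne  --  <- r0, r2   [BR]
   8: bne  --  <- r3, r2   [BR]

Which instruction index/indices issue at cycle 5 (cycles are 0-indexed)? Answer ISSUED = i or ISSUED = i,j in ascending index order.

ISSUED = 7

0. or.ALU @i0  | RAW r0
1. and.ALU/sll.ALU @i1,i2  | dual
2. st.MEM/xor.ALU @i3,i4  | dual
3. mulh.MUL @i5  | RAW r3
4. blt.BR @i6  | no-port BR/BR
5. bne.BR @i7  | no-port BR/BR
6. bne.BR @i8  | tail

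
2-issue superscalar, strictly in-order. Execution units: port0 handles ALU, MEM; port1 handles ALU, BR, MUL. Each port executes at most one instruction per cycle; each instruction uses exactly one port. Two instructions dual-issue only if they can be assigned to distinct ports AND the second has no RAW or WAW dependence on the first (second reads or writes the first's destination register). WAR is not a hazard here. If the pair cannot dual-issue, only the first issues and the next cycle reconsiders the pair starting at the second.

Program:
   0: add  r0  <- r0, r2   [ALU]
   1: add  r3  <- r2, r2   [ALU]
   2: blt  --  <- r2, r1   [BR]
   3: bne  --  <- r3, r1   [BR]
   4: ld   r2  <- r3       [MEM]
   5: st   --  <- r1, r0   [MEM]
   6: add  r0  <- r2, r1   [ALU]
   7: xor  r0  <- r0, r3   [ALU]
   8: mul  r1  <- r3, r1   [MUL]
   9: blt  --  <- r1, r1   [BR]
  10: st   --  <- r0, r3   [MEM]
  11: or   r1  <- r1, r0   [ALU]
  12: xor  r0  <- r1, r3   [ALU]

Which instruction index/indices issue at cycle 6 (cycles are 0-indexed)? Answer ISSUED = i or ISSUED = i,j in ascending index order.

c0: i0+i1 add add  2-wide
c1: i2 blt  no-port BR/BR
c2: i3+i4 bne ld  2-wide
c3: i5+i6 st add  2-wide
c4: i7+i8 xor mul  2-wide
c5: i9+i10 blt st  2-wide
c6: i11 or  RAW r1
c7: i12 xor  tail

ISSUED = 11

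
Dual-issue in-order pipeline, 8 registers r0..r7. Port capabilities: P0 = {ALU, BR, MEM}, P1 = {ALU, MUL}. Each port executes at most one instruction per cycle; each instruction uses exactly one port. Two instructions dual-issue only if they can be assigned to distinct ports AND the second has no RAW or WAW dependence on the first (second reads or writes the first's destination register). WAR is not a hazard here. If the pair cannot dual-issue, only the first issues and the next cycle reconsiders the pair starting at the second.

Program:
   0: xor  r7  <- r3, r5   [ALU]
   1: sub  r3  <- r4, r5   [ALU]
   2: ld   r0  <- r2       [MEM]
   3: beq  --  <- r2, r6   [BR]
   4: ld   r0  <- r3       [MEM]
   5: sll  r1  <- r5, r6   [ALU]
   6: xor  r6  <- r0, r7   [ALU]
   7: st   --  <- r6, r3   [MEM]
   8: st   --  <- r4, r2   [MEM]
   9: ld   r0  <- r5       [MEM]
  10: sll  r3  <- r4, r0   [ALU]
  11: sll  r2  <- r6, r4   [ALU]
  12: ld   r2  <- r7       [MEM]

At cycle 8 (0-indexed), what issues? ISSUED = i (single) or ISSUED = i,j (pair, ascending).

0. xor.ALU sub.ALU @i0+i1  | dual
1. ld.MEM @i2  | no-port MEM/BR
2. beq.BR @i3  | no-port BR/MEM
3. ld.MEM sll.ALU @i4+i5  | dual
4. xor.ALU @i6  | RAW r6
5. st.MEM @i7  | no-port MEM/MEM
6. st.MEM @i8  | no-port MEM/MEM
7. ld.MEM @i9  | RAW r0
8. sll.ALU sll.ALU @i10+i11  | dual
9. ld.MEM @i12  | tail

ISSUED = 10,11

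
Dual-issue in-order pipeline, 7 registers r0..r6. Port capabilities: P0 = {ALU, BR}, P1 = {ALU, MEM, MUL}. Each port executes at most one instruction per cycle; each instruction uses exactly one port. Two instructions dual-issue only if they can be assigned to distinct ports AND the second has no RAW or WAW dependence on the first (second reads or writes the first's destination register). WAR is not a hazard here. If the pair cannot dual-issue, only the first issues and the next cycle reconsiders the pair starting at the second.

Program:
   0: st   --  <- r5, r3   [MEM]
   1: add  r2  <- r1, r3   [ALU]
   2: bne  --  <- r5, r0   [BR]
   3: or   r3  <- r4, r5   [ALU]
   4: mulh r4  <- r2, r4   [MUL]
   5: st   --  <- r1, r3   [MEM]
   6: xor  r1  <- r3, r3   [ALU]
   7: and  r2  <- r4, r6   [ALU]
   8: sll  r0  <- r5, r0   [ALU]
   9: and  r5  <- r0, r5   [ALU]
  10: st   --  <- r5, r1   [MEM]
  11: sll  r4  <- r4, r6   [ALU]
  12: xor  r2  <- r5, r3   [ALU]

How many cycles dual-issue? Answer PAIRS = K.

0. st.MEM;add.ALU @i0&i1  | dual
1. bne.BR;or.ALU @i2&i3  | dual
2. mulh.MUL @i4  | no-port MUL/MEM
3. st.MEM;xor.ALU @i5&i6  | dual
4. and.ALU;sll.ALU @i7&i8  | dual
5. and.ALU @i9  | RAW r5
6. st.MEM;sll.ALU @i10&i11  | dual
7. xor.ALU @i12  | tail

PAIRS = 5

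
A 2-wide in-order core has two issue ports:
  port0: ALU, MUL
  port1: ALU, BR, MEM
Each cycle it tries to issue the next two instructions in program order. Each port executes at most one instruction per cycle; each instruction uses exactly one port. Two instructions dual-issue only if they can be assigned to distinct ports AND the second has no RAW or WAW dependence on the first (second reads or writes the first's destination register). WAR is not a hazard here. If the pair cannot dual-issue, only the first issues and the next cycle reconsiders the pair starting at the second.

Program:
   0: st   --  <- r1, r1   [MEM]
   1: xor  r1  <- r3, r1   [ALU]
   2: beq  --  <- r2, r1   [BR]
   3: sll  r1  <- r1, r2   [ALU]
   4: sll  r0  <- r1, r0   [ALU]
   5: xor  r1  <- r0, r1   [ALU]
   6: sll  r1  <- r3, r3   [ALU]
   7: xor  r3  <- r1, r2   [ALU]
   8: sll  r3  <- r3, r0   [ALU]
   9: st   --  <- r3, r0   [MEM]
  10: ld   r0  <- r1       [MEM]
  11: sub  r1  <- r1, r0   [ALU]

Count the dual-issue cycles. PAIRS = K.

  cy0 -> i0&i1 (st.MEM+xor.ALU) dual
  cy1 -> i2&i3 (beq.BR+sll.ALU) dual
  cy2 -> i4 (sll.ALU) RAW r0
  cy3 -> i5 (xor.ALU) WAW r1
  cy4 -> i6 (sll.ALU) RAW r1
  cy5 -> i7 (xor.ALU) RAW+WAW r3
  cy6 -> i8 (sll.ALU) RAW r3
  cy7 -> i9 (st.MEM) no-port MEM/MEM
  cy8 -> i10 (ld.MEM) RAW r0
  cy9 -> i11 (sub.ALU) tail

PAIRS = 2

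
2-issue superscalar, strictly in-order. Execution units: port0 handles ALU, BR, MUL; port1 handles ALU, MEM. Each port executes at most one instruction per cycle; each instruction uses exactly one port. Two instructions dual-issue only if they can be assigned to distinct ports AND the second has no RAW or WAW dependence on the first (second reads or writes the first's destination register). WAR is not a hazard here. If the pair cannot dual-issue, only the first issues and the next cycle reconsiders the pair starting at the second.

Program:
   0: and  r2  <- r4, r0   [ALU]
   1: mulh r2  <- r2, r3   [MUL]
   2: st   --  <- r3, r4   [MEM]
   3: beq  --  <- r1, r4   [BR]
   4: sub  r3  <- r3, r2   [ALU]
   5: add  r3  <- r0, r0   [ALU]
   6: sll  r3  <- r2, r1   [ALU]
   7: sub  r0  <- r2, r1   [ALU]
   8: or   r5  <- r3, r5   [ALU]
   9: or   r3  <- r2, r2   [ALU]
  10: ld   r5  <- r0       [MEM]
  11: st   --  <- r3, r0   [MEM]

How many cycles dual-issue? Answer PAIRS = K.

0. and.ALU @i0  | RAW+WAW r2
1. mulh.MUL;st.MEM @i1,i2  | 2-wide
2. beq.BR;sub.ALU @i3,i4  | 2-wide
3. add.ALU @i5  | WAW r3
4. sll.ALU;sub.ALU @i6,i7  | 2-wide
5. or.ALU;or.ALU @i8,i9  | 2-wide
6. ld.MEM @i10  | no-port MEM/MEM
7. st.MEM @i11  | tail

PAIRS = 4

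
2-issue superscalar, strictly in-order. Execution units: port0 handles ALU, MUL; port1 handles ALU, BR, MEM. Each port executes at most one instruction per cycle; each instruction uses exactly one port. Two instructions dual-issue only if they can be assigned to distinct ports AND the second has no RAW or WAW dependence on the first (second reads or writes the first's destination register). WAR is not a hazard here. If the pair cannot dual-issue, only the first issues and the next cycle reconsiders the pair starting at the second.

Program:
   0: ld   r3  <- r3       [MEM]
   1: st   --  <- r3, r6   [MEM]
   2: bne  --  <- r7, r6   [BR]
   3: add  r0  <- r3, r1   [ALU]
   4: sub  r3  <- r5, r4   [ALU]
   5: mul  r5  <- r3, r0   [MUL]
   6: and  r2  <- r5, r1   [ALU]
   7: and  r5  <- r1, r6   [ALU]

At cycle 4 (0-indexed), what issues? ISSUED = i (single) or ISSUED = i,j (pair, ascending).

  cy0 -> i0 (ld.MEM) no-port MEM/MEM
  cy1 -> i1 (st.MEM) no-port MEM/BR
  cy2 -> i2+i3 (bne.BR+add.ALU) dual
  cy3 -> i4 (sub.ALU) RAW r3
  cy4 -> i5 (mul.MUL) RAW r5
  cy5 -> i6+i7 (and.ALU+and.ALU) dual

ISSUED = 5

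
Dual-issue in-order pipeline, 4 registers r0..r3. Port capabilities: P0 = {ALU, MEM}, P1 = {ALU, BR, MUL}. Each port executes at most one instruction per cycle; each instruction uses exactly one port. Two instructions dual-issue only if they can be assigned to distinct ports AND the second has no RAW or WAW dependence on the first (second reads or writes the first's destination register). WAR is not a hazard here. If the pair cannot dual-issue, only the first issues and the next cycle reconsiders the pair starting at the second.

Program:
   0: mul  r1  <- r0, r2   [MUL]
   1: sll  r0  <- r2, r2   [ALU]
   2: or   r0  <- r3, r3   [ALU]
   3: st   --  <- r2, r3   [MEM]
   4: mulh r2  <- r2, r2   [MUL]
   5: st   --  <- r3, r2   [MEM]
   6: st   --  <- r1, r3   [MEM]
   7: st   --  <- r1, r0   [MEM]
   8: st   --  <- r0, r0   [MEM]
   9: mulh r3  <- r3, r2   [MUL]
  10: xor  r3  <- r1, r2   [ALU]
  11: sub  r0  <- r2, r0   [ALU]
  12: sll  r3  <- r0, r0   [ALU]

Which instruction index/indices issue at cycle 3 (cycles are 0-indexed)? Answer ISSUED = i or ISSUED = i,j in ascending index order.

#0 head=0: mul.MUL sll.ALU i0/i1 pair
#1 head=2: or.ALU st.MEM i2/i3 pair
#2 head=4: mulh.MUL i4 RAW r2
#3 head=5: st.MEM i5 no-port MEM/MEM
#4 head=6: st.MEM i6 no-port MEM/MEM
#5 head=7: st.MEM i7 no-port MEM/MEM
#6 head=8: st.MEM mulh.MUL i8/i9 pair
#7 head=10: xor.ALU sub.ALU i10/i11 pair
#8 head=12: sll.ALU i12 tail

ISSUED = 5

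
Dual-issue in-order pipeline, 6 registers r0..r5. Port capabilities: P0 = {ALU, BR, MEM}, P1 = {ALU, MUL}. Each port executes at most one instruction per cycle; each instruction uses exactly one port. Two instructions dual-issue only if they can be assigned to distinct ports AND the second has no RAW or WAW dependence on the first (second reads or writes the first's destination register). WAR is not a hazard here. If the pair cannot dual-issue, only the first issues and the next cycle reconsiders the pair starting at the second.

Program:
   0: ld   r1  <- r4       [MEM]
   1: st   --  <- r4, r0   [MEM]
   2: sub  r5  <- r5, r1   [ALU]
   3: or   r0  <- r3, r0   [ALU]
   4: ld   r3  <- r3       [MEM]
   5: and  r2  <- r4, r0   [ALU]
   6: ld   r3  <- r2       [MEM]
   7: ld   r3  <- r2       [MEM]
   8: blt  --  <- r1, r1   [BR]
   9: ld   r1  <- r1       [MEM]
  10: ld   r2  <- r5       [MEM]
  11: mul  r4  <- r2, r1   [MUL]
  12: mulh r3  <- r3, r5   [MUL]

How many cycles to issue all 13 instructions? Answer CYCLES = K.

CYCLES = 11

t=0 i0:ld.MEM ; no-port MEM/MEM
t=1 i1+i2:st.MEM sub.ALU ; dual
t=2 i3+i4:or.ALU ld.MEM ; dual
t=3 i5:and.ALU ; RAW r2
t=4 i6:ld.MEM ; no-port MEM/MEM
t=5 i7:ld.MEM ; no-port MEM/BR
t=6 i8:blt.BR ; no-port BR/MEM
t=7 i9:ld.MEM ; no-port MEM/MEM
t=8 i10:ld.MEM ; RAW r2
t=9 i11:mul.MUL ; no-port MUL/MUL
t=10 i12:mulh.MUL ; tail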